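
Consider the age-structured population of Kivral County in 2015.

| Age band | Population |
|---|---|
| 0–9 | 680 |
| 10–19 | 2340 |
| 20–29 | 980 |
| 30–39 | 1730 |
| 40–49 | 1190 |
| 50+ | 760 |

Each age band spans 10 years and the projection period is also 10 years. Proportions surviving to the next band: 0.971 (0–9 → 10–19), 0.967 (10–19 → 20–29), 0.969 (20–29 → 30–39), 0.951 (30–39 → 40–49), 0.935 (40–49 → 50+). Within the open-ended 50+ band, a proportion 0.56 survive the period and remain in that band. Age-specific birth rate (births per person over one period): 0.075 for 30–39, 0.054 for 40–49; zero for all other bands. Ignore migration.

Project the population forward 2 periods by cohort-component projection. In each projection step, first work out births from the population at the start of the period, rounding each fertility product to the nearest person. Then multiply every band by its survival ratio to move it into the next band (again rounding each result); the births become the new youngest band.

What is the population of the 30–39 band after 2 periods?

Period 1.
Births: 1730 * 0.075 = 130  |  1190 * 0.054 = 64 — total 194
10–19: 680 * 0.971 = 660
20–29: 2340 * 0.967 = 2263
30–39: 980 * 0.969 = 950
40–49: 1730 * 0.951 = 1645
50+: 1190 * 0.935 + 760 * 0.56 = 1113 + 426 = 1539
→ [194, 660, 2263, 950, 1645, 1539]
Period 2.
Births: 950 * 0.075 = 71  |  1645 * 0.054 = 89 — total 160
10–19: 194 * 0.971 = 188
20–29: 660 * 0.967 = 638
30–39: 2263 * 0.969 = 2193
40–49: 950 * 0.951 = 903
50+: 1645 * 0.935 + 1539 * 0.56 = 1538 + 862 = 2400
→ [160, 188, 638, 2193, 903, 2400]

2193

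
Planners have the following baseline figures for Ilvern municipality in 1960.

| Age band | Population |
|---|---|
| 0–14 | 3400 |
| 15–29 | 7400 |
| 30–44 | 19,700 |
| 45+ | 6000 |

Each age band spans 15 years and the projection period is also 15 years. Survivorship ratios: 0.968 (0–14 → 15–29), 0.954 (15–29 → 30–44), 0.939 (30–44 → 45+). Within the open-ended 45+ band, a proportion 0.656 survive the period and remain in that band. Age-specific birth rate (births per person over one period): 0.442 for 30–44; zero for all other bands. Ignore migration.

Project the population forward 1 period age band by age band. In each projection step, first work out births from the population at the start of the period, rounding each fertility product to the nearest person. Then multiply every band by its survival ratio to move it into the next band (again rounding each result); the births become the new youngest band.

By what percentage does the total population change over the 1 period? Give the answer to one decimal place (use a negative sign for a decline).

13.7

Numbering the bands 1..4 from youngest to oldest:
— Period 1 —
Births: 19700 × 0.442 = 8707
Band 2: 3400 × 0.968 = 3291
Band 3: 7400 × 0.954 = 7060
Band 4: 19700 × 0.939 + 6000 × 0.656 = 18498 + 3936 = 22434
End of period: [8707, 3291, 7060, 22434]
Total: 36500 → 41492; change = 4992; percentage change = 13.7%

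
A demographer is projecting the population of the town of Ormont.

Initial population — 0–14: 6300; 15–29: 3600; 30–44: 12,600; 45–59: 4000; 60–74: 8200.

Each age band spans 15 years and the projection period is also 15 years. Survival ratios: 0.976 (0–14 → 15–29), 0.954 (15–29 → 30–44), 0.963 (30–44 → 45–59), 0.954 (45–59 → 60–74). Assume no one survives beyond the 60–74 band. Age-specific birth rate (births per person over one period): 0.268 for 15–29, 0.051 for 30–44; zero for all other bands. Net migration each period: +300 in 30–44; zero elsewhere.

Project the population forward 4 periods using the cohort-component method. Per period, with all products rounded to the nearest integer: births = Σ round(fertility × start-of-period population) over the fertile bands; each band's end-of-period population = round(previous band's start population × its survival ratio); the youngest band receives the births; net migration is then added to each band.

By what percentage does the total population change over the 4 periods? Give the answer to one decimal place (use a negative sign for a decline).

-69.2

Period 1.
Births: 3600 × 0.268 = 965 ; 12600 × 0.051 = 643 → total 1608
15–29: 6300 × 0.976 = 6149
30–44: 3600 × 0.954 = 3434
45–59: 12600 × 0.963 = 12134
60–74: 4000 × 0.954 = 3816
Net migration: 30–44 + 300 → 3734
Population now: 0–14=1608, 15–29=6149, 30–44=3734, 45–59=12134, 60–74=3816
Period 2.
Births: 6149 × 0.268 = 1648 ; 3734 × 0.051 = 190 → total 1838
15–29: 1608 × 0.976 = 1569
30–44: 6149 × 0.954 = 5866
45–59: 3734 × 0.963 = 3596
60–74: 12134 × 0.954 = 11576
Net migration: 30–44 + 300 → 6166
Population now: 0–14=1838, 15–29=1569, 30–44=6166, 45–59=3596, 60–74=11576
Period 3.
Births: 1569 × 0.268 = 420 ; 6166 × 0.051 = 314 → total 734
15–29: 1838 × 0.976 = 1794
30–44: 1569 × 0.954 = 1497
45–59: 6166 × 0.963 = 5938
60–74: 3596 × 0.954 = 3431
Net migration: 30–44 + 300 → 1797
Population now: 0–14=734, 15–29=1794, 30–44=1797, 45–59=5938, 60–74=3431
Period 4.
Births: 1794 × 0.268 = 481 ; 1797 × 0.051 = 92 → total 573
15–29: 734 × 0.976 = 716
30–44: 1794 × 0.954 = 1711
45–59: 1797 × 0.963 = 1731
60–74: 5938 × 0.954 = 5665
Net migration: 30–44 + 300 → 2011
Population now: 0–14=573, 15–29=716, 30–44=2011, 45–59=1731, 60–74=5665
Total: 34700 → 10696; change = -24004; percentage change = -69.2%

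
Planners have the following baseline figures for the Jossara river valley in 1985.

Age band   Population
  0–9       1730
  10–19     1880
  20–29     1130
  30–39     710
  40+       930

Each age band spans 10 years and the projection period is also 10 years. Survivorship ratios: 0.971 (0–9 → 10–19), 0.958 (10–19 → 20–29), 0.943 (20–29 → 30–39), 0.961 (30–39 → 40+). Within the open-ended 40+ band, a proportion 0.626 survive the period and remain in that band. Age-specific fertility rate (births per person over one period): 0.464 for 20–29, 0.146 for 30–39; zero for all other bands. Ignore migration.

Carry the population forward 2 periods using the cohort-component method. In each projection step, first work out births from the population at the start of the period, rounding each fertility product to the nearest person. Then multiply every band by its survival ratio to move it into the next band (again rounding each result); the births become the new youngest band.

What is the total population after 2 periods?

6724

Call the groups 1 to 5, youngest first.
— Period 1 —
Births: 1130 * 0.464 = 524, 710 * 0.146 = 104 ⇒ total 628
Group 2: 1730 * 0.971 = 1680
Group 3: 1880 * 0.958 = 1801
Group 4: 1130 * 0.943 = 1066
Group 5: 710 * 0.961 + 930 * 0.626 = 682 + 582 = 1264
End of period: [628, 1680, 1801, 1066, 1264]
— Period 2 —
Births: 1801 * 0.464 = 836, 1066 * 0.146 = 156 ⇒ total 992
Group 2: 628 * 0.971 = 610
Group 3: 1680 * 0.958 = 1609
Group 4: 1801 * 0.943 = 1698
Group 5: 1066 * 0.961 + 1264 * 0.626 = 1024 + 791 = 1815
End of period: [992, 610, 1609, 1698, 1815]
Total after period 2: 992 + 610 + 1609 + 1698 + 1815 = 6724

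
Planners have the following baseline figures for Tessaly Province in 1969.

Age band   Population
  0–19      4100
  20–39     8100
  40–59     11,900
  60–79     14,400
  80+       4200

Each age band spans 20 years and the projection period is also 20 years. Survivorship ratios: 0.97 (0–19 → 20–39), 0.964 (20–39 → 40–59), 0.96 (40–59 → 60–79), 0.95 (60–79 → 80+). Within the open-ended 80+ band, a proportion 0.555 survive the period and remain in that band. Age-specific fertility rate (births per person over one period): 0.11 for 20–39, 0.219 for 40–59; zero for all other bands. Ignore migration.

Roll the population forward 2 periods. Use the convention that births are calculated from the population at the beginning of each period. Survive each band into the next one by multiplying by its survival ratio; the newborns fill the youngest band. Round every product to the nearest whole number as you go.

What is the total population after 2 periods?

36608

Call the groups 1 to 5, youngest first.
Period 1:
Births: 8100 * 0.11 = 891 ; 11900 * 0.219 = 2606 → 3497
Group 2: 4100 * 0.97 = 3977
Group 3: 8100 * 0.964 = 7808
Group 4: 11900 * 0.96 = 11424
Group 5: 14400 * 0.95 + 4200 * 0.555 = 13680 + 2331 = 16011
Population now: 0–19=3497, 20–39=3977, 40–59=7808, 60–79=11424, 80+=16011
Period 2:
Births: 3977 * 0.11 = 437 ; 7808 * 0.219 = 1710 → 2147
Group 2: 3497 * 0.97 = 3392
Group 3: 3977 * 0.964 = 3834
Group 4: 7808 * 0.96 = 7496
Group 5: 11424 * 0.95 + 16011 * 0.555 = 10853 + 8886 = 19739
Population now: 0–19=2147, 20–39=3392, 40–59=3834, 60–79=7496, 80+=19739
Total after period 2: 2147 + 3392 + 3834 + 7496 + 19739 = 36608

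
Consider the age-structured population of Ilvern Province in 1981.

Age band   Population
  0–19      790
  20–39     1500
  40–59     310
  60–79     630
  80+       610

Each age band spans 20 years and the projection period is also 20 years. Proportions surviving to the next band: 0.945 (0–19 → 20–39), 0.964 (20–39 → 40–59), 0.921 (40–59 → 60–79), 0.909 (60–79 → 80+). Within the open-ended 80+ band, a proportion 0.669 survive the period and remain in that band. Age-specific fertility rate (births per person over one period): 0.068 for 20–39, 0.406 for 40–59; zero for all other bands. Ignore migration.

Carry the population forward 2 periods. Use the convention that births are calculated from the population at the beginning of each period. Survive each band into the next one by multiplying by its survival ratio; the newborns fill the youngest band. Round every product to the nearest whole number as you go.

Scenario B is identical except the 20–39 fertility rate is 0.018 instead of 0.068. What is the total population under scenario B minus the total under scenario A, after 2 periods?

-108

Period 1.
Births: 1500 * 0.068 = 102  |  310 * 0.406 = 126 → 228
20–39: 790 * 0.945 = 747
40–59: 1500 * 0.964 = 1446
60–79: 310 * 0.921 = 286
80+: 630 * 0.909 + 610 * 0.669 = 573 + 408 = 981
Giving 228 / 747 / 1446 / 286 / 981.
Period 2.
Births: 747 * 0.068 = 51  |  1446 * 0.406 = 587 → 638
20–39: 228 * 0.945 = 215
40–59: 747 * 0.964 = 720
60–79: 1446 * 0.921 = 1332
80+: 286 * 0.909 + 981 * 0.669 = 260 + 656 = 916
Giving 638 / 215 / 720 / 1332 / 916.
Scenario A total after 2 periods: 3821
Scenario B projection —
Period 1.
Births: 1500 * 0.018 = 27  |  310 * 0.406 = 126 → 153
20–39: 790 * 0.945 = 747
40–59: 1500 * 0.964 = 1446
60–79: 310 * 0.921 = 286
80+: 630 * 0.909 + 610 * 0.669 = 573 + 408 = 981
Giving 153 / 747 / 1446 / 286 / 981.
Period 2.
Births: 747 * 0.018 = 13  |  1446 * 0.406 = 587 → 600
20–39: 153 * 0.945 = 145
40–59: 747 * 0.964 = 720
60–79: 1446 * 0.921 = 1332
80+: 286 * 0.909 + 981 * 0.669 = 260 + 656 = 916
Giving 600 / 145 / 720 / 1332 / 916.
Scenario B total after 2 periods: 3713
Difference B − A = 3713 − 3821 = -108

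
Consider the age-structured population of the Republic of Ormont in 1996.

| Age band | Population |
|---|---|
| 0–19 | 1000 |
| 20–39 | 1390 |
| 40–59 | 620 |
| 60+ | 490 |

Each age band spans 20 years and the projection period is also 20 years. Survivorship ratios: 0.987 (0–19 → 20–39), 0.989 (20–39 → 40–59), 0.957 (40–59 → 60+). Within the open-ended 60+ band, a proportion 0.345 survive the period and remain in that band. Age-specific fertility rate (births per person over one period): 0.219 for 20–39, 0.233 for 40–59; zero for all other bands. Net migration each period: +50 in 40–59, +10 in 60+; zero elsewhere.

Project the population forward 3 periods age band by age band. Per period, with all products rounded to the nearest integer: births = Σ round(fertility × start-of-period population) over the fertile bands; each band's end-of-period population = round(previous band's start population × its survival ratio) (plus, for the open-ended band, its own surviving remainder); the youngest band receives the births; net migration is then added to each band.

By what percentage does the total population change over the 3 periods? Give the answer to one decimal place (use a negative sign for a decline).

-16.5

Numbering the bands 1..4 from youngest to oldest:
[period 1]
Births: 1390 * 0.219 = 304  |  620 * 0.233 = 144 — total 448
Band 2: 1000 * 0.987 = 987
Band 3: 1390 * 0.989 = 1375
Band 4: 620 * 0.957 + 490 * 0.345 = 593 + 169 = 762
Net migration: Band 3 + 50 → 1425; Band 4 + 10 → 772
Population now: 0–19=448, 20–39=987, 40–59=1425, 60+=772
[period 2]
Births: 987 * 0.219 = 216  |  1425 * 0.233 = 332 — total 548
Band 2: 448 * 0.987 = 442
Band 3: 987 * 0.989 = 976
Band 4: 1425 * 0.957 + 772 * 0.345 = 1364 + 266 = 1630
Net migration: Band 3 + 50 → 1026; Band 4 + 10 → 1640
Population now: 0–19=548, 20–39=442, 40–59=1026, 60+=1640
[period 3]
Births: 442 * 0.219 = 97  |  1026 * 0.233 = 239 — total 336
Band 2: 548 * 0.987 = 541
Band 3: 442 * 0.989 = 437
Band 4: 1026 * 0.957 + 1640 * 0.345 = 982 + 566 = 1548
Net migration: Band 3 + 50 → 487; Band 4 + 10 → 1558
Population now: 0–19=336, 20–39=541, 40–59=487, 60+=1558
Total: 3500 → 2922; change = -578; percentage change = -16.5%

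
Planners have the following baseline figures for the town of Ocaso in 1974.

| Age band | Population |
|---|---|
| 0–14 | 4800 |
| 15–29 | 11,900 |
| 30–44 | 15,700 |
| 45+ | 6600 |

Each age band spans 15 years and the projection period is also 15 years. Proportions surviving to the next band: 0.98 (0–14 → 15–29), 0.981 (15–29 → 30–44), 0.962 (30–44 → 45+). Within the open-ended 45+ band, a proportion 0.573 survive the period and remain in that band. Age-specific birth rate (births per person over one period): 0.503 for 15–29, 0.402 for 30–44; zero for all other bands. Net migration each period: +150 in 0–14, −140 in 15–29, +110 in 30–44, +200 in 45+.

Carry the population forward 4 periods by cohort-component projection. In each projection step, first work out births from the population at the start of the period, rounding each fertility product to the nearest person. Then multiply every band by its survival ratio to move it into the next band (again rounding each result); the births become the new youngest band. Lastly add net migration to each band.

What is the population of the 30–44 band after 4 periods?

[period 1]
Births: 11900 * 0.503 = 5986, 15700 * 0.402 = 6311 → total 12297
15–29: 4800 * 0.98 = 4704
30–44: 11900 * 0.981 = 11674
45+: 15700 * 0.962 + 6600 * 0.573 = 15103 + 3782 = 18885
Net migration: 0–14 + 150 → 12447; 15–29 − 140 → 4564; 30–44 + 110 → 11784; 45+ + 200 → 19085
→ [12447, 4564, 11784, 19085]
[period 2]
Births: 4564 * 0.503 = 2296, 11784 * 0.402 = 4737 → total 7033
15–29: 12447 * 0.98 = 12198
30–44: 4564 * 0.981 = 4477
45+: 11784 * 0.962 + 19085 * 0.573 = 11336 + 10936 = 22272
Net migration: 0–14 + 150 → 7183; 15–29 − 140 → 12058; 30–44 + 110 → 4587; 45+ + 200 → 22472
→ [7183, 12058, 4587, 22472]
[period 3]
Births: 12058 * 0.503 = 6065, 4587 * 0.402 = 1844 → total 7909
15–29: 7183 * 0.98 = 7039
30–44: 12058 * 0.981 = 11829
45+: 4587 * 0.962 + 22472 * 0.573 = 4413 + 12876 = 17289
Net migration: 0–14 + 150 → 8059; 15–29 − 140 → 6899; 30–44 + 110 → 11939; 45+ + 200 → 17489
→ [8059, 6899, 11939, 17489]
[period 4]
Births: 6899 * 0.503 = 3470, 11939 * 0.402 = 4799 → total 8269
15–29: 8059 * 0.98 = 7898
30–44: 6899 * 0.981 = 6768
45+: 11939 * 0.962 + 17489 * 0.573 = 11485 + 10021 = 21506
Net migration: 0–14 + 150 → 8419; 15–29 − 140 → 7758; 30–44 + 110 → 6878; 45+ + 200 → 21706
→ [8419, 7758, 6878, 21706]

6878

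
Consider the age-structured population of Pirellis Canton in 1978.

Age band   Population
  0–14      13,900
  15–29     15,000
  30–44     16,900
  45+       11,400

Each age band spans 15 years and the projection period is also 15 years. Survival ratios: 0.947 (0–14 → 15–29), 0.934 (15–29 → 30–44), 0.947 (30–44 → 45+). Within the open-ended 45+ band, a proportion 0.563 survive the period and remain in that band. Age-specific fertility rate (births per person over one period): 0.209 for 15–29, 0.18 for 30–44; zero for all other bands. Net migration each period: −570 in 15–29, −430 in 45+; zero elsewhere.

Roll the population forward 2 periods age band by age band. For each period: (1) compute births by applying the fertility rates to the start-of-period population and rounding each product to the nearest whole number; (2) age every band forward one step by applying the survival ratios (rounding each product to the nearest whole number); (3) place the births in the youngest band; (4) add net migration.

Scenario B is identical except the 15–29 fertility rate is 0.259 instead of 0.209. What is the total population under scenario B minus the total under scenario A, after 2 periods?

1340

After projecting period 1:
Births: 15000 × 0.209 = 3135 ; 16900 × 0.18 = 3042 → 6177
15–29: 13900 × 0.947 = 13163
30–44: 15000 × 0.934 = 14010
45+: 16900 × 0.947 + 11400 × 0.563 = 16004 + 6418 = 22422
Net migration: 15–29 − 570 → 12593; 45+ − 430 → 21992
Giving 6177 / 12593 / 14010 / 21992.
After projecting period 2:
Births: 12593 × 0.209 = 2632 ; 14010 × 0.18 = 2522 → 5154
15–29: 6177 × 0.947 = 5850
30–44: 12593 × 0.934 = 11762
45+: 14010 × 0.947 + 21992 × 0.563 = 13267 + 12381 = 25648
Net migration: 15–29 − 570 → 5280; 45+ − 430 → 25218
Giving 5154 / 5280 / 11762 / 25218.
Scenario A total after 2 periods: 47414
Scenario B projection —
After projecting period 1:
Births: 15000 × 0.259 = 3885 ; 16900 × 0.18 = 3042 → 6927
15–29: 13900 × 0.947 = 13163
30–44: 15000 × 0.934 = 14010
45+: 16900 × 0.947 + 11400 × 0.563 = 16004 + 6418 = 22422
Net migration: 15–29 − 570 → 12593; 45+ − 430 → 21992
Giving 6927 / 12593 / 14010 / 21992.
After projecting period 2:
Births: 12593 × 0.259 = 3262 ; 14010 × 0.18 = 2522 → 5784
15–29: 6927 × 0.947 = 6560
30–44: 12593 × 0.934 = 11762
45+: 14010 × 0.947 + 21992 × 0.563 = 13267 + 12381 = 25648
Net migration: 15–29 − 570 → 5990; 45+ − 430 → 25218
Giving 5784 / 5990 / 11762 / 25218.
Scenario B total after 2 periods: 48754
Difference B − A = 48754 − 47414 = 1340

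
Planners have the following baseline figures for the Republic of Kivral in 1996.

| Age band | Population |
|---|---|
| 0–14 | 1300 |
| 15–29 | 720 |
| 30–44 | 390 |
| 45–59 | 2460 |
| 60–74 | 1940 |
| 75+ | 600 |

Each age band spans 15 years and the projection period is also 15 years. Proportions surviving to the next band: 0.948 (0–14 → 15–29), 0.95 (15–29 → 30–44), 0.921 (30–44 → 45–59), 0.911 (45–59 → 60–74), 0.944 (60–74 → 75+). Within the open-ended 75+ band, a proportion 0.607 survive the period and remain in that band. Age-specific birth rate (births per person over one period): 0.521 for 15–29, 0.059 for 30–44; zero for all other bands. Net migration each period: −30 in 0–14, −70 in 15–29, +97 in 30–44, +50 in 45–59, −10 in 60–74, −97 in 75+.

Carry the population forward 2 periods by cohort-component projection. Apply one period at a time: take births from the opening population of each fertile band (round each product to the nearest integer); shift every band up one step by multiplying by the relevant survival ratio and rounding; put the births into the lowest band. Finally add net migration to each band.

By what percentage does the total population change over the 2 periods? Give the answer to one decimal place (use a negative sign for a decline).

Period 1:
Births: 720 × 0.521 = 375  |  390 × 0.059 = 23 → total 398
15–29: 1300 × 0.948 = 1232
30–44: 720 × 0.95 = 684
45–59: 390 × 0.921 = 359
60–74: 2460 × 0.911 = 2241
75+: 1940 × 0.944 + 600 × 0.607 = 1831 + 364 = 2195
Net migration: 0–14 − 30 → 368; 15–29 − 70 → 1162; 30–44 + 97 → 781; 45–59 + 50 → 409; 60–74 − 10 → 2231; 75+ − 97 → 2098
End of period: [368, 1162, 781, 409, 2231, 2098]
Period 2:
Births: 1162 × 0.521 = 605  |  781 × 0.059 = 46 → total 651
15–29: 368 × 0.948 = 349
30–44: 1162 × 0.95 = 1104
45–59: 781 × 0.921 = 719
60–74: 409 × 0.911 = 373
75+: 2231 × 0.944 + 2098 × 0.607 = 2106 + 1273 = 3379
Net migration: 0–14 − 30 → 621; 15–29 − 70 → 279; 30–44 + 97 → 1201; 45–59 + 50 → 769; 60–74 − 10 → 363; 75+ − 97 → 3282
End of period: [621, 279, 1201, 769, 363, 3282]
Total: 7410 → 6515; change = -895; percentage change = -12.1%

-12.1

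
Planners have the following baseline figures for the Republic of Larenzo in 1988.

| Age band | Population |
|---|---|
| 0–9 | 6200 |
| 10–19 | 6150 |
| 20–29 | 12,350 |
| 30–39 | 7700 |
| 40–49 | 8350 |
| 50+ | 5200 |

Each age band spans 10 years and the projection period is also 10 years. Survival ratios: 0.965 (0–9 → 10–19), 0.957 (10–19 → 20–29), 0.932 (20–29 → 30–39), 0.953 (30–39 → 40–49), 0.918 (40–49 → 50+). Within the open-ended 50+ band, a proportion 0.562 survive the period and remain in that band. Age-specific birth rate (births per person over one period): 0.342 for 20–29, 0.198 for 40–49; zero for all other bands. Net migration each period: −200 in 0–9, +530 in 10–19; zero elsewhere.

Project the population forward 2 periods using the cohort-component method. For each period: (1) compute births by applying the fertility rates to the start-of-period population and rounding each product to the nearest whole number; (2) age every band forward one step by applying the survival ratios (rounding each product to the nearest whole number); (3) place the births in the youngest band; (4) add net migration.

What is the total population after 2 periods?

44648

Period 1.
Births: 12350 * 0.342 = 4224 ; 8350 * 0.198 = 1653 — total 5877
10–19: 6200 * 0.965 = 5983
20–29: 6150 * 0.957 = 5886
30–39: 12350 * 0.932 = 11510
40–49: 7700 * 0.953 = 7338
50+: 8350 * 0.918 + 5200 * 0.562 = 7665 + 2922 = 10587
Net migration: 0–9 − 200 → 5677; 10–19 + 530 → 6513
End of period: [5677, 6513, 5886, 11510, 7338, 10587]
Period 2.
Births: 5886 * 0.342 = 2013 ; 7338 * 0.198 = 1453 — total 3466
10–19: 5677 * 0.965 = 5478
20–29: 6513 * 0.957 = 6233
30–39: 5886 * 0.932 = 5486
40–49: 11510 * 0.953 = 10969
50+: 7338 * 0.918 + 10587 * 0.562 = 6736 + 5950 = 12686
Net migration: 0–9 − 200 → 3266; 10–19 + 530 → 6008
End of period: [3266, 6008, 6233, 5486, 10969, 12686]
Total after period 2: 3266 + 6008 + 6233 + 5486 + 10969 + 12686 = 44648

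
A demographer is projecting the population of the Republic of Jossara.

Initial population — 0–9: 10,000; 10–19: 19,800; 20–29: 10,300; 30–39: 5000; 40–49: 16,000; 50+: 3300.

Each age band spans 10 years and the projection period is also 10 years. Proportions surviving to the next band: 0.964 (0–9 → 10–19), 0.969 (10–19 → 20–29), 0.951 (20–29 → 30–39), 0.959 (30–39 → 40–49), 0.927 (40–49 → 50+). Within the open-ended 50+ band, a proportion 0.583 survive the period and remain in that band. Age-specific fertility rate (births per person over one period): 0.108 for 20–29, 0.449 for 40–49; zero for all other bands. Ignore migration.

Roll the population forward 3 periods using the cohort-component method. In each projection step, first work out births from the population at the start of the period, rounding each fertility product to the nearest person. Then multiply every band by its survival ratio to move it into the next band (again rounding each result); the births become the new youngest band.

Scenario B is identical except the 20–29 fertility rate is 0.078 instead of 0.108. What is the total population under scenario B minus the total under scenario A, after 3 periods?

-1123

Numbering the bands 1..6 from youngest to oldest:
Period 1:
Births: 10300 × 0.108 = 1112  |  16000 × 0.449 = 7184 → total 8296
Band 2: 10000 × 0.964 = 9640
Band 3: 19800 × 0.969 = 19186
Band 4: 10300 × 0.951 = 9795
Band 5: 5000 × 0.959 = 4795
Band 6: 16000 × 0.927 + 3300 × 0.583 = 14832 + 1924 = 16756
Giving 8296 / 9640 / 19186 / 9795 / 4795 / 16756.
Period 2:
Births: 19186 × 0.108 = 2072  |  4795 × 0.449 = 2153 → total 4225
Band 2: 8296 × 0.964 = 7997
Band 3: 9640 × 0.969 = 9341
Band 4: 19186 × 0.951 = 18246
Band 5: 9795 × 0.959 = 9393
Band 6: 4795 × 0.927 + 16756 × 0.583 = 4445 + 9769 = 14214
Giving 4225 / 7997 / 9341 / 18246 / 9393 / 14214.
Period 3:
Births: 9341 × 0.108 = 1009  |  9393 × 0.449 = 4217 → total 5226
Band 2: 4225 × 0.964 = 4073
Band 3: 7997 × 0.969 = 7749
Band 4: 9341 × 0.951 = 8883
Band 5: 18246 × 0.959 = 17498
Band 6: 9393 × 0.927 + 14214 × 0.583 = 8707 + 8287 = 16994
Giving 5226 / 4073 / 7749 / 8883 / 17498 / 16994.
Scenario A total after 3 periods: 60423
Scenario B projection —
Period 1:
Births: 10300 × 0.078 = 803  |  16000 × 0.449 = 7184 → total 7987
Band 2: 10000 × 0.964 = 9640
Band 3: 19800 × 0.969 = 19186
Band 4: 10300 × 0.951 = 9795
Band 5: 5000 × 0.959 = 4795
Band 6: 16000 × 0.927 + 3300 × 0.583 = 14832 + 1924 = 16756
Giving 7987 / 9640 / 19186 / 9795 / 4795 / 16756.
Period 2:
Births: 19186 × 0.078 = 1497  |  4795 × 0.449 = 2153 → total 3650
Band 2: 7987 × 0.964 = 7699
Band 3: 9640 × 0.969 = 9341
Band 4: 19186 × 0.951 = 18246
Band 5: 9795 × 0.959 = 9393
Band 6: 4795 × 0.927 + 16756 × 0.583 = 4445 + 9769 = 14214
Giving 3650 / 7699 / 9341 / 18246 / 9393 / 14214.
Period 3:
Births: 9341 × 0.078 = 729  |  9393 × 0.449 = 4217 → total 4946
Band 2: 3650 × 0.964 = 3519
Band 3: 7699 × 0.969 = 7460
Band 4: 9341 × 0.951 = 8883
Band 5: 18246 × 0.959 = 17498
Band 6: 9393 × 0.927 + 14214 × 0.583 = 8707 + 8287 = 16994
Giving 4946 / 3519 / 7460 / 8883 / 17498 / 16994.
Scenario B total after 3 periods: 59300
Difference B − A = 59300 − 60423 = -1123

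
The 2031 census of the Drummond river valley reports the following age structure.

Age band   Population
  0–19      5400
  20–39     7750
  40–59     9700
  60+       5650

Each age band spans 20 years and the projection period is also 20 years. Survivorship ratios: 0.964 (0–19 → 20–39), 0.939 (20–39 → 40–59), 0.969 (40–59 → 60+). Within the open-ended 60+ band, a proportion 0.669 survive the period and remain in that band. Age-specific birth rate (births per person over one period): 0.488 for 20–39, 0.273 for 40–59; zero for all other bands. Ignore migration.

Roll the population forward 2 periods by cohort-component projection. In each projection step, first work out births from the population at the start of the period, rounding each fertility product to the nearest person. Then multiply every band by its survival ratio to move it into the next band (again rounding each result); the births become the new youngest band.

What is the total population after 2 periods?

(Bands numbered youngest = 1 to oldest = 4.)
— Period 1 —
Births: 7750 × 0.488 = 3782 ; 9700 × 0.273 = 2648 ⇒ total 6430
Band 2: 5400 × 0.964 = 5206
Band 3: 7750 × 0.939 = 7277
Band 4: 9700 × 0.969 + 5650 × 0.669 = 9399 + 3780 = 13179
Population now: 0–19=6430, 20–39=5206, 40–59=7277, 60+=13179
— Period 2 —
Births: 5206 × 0.488 = 2541 ; 7277 × 0.273 = 1987 ⇒ total 4528
Band 2: 6430 × 0.964 = 6199
Band 3: 5206 × 0.939 = 4888
Band 4: 7277 × 0.969 + 13179 × 0.669 = 7051 + 8817 = 15868
Population now: 0–19=4528, 20–39=6199, 40–59=4888, 60+=15868
Total after period 2: 4528 + 6199 + 4888 + 15868 = 31483

31483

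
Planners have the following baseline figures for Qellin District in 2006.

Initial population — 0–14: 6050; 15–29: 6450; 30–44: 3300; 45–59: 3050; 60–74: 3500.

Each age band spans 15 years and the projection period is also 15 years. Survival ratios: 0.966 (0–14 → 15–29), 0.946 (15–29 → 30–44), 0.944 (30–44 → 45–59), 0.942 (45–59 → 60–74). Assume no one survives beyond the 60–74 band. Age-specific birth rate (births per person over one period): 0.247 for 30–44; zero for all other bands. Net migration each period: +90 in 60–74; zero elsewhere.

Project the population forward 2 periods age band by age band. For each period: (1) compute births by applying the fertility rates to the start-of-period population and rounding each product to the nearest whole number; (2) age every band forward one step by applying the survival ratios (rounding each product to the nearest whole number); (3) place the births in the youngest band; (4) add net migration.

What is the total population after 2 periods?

16606

After projecting period 1:
Births: 3300 * 0.247 = 815
15–29: 6050 * 0.966 = 5844
30–44: 6450 * 0.946 = 6102
45–59: 3300 * 0.944 = 3115
60–74: 3050 * 0.942 = 2873
Net migration: 60–74 + 90 → 2963
Population now: 0–14=815, 15–29=5844, 30–44=6102, 45–59=3115, 60–74=2963
After projecting period 2:
Births: 6102 * 0.247 = 1507
15–29: 815 * 0.966 = 787
30–44: 5844 * 0.946 = 5528
45–59: 6102 * 0.944 = 5760
60–74: 3115 * 0.942 = 2934
Net migration: 60–74 + 90 → 3024
Population now: 0–14=1507, 15–29=787, 30–44=5528, 45–59=5760, 60–74=3024
Total after period 2: 1507 + 787 + 5528 + 5760 + 3024 = 16606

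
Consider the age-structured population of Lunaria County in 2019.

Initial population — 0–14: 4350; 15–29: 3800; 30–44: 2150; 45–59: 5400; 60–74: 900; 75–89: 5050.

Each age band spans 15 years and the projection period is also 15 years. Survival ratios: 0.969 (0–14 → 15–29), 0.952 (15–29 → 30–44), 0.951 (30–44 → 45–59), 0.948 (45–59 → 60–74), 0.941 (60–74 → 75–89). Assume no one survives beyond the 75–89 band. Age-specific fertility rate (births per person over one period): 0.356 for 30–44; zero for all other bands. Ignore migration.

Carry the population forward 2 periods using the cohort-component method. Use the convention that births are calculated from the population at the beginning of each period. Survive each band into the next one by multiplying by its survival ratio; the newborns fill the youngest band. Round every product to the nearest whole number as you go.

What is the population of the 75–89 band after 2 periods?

4817

— Period 1 —
Births: 2150 × 0.356 = 765
15–29: 4350 × 0.969 = 4215
30–44: 3800 × 0.952 = 3618
45–59: 2150 × 0.951 = 2045
60–74: 5400 × 0.948 = 5119
75–89: 900 × 0.941 = 847
Population now: 0–14=765, 15–29=4215, 30–44=3618, 45–59=2045, 60–74=5119, 75–89=847
— Period 2 —
Births: 3618 × 0.356 = 1288
15–29: 765 × 0.969 = 741
30–44: 4215 × 0.952 = 4013
45–59: 3618 × 0.951 = 3441
60–74: 2045 × 0.948 = 1939
75–89: 5119 × 0.941 = 4817
Population now: 0–14=1288, 15–29=741, 30–44=4013, 45–59=3441, 60–74=1939, 75–89=4817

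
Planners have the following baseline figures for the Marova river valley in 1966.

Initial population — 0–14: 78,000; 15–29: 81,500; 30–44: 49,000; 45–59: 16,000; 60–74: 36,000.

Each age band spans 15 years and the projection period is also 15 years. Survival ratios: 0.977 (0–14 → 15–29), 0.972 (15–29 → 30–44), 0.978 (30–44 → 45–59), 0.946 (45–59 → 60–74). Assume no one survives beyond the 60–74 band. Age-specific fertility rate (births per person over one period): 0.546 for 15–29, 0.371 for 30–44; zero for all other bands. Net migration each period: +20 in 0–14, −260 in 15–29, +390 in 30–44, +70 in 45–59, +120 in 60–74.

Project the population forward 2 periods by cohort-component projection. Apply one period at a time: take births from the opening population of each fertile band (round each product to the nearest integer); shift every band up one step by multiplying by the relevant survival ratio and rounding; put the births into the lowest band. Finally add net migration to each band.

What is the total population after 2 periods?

329675

Numbering the groups 1..5 from youngest to oldest:
After projecting period 1:
Births: 81500 × 0.546 = 44499 ; 49000 × 0.371 = 18179 ⇒ total 62678
Group 2: 78000 × 0.977 = 76206
Group 3: 81500 × 0.972 = 79218
Group 4: 49000 × 0.978 = 47922
Group 5: 16000 × 0.946 = 15136
Net migration: Group 1 + 20 → 62698; Group 2 − 260 → 75946; Group 3 + 390 → 79608; Group 4 + 70 → 47992; Group 5 + 120 → 15256
→ [62698, 75946, 79608, 47992, 15256]
After projecting period 2:
Births: 75946 × 0.546 = 41467 ; 79608 × 0.371 = 29535 ⇒ total 71002
Group 2: 62698 × 0.977 = 61256
Group 3: 75946 × 0.972 = 73820
Group 4: 79608 × 0.978 = 77857
Group 5: 47992 × 0.946 = 45400
Net migration: Group 1 + 20 → 71022; Group 2 − 260 → 60996; Group 3 + 390 → 74210; Group 4 + 70 → 77927; Group 5 + 120 → 45520
→ [71022, 60996, 74210, 77927, 45520]
Total after period 2: 71022 + 60996 + 74210 + 77927 + 45520 = 329675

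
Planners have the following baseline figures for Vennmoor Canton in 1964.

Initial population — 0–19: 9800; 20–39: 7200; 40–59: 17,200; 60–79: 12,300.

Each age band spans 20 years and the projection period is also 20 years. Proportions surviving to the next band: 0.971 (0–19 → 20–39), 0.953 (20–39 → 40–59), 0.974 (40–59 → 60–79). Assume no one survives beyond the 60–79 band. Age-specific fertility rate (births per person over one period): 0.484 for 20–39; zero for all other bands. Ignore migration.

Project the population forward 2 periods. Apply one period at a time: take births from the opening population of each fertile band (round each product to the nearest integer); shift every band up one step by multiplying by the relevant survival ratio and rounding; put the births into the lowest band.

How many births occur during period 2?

Period 1:
Births: 7200 × 0.484 = 3485
20–39: 9800 × 0.971 = 9516
40–59: 7200 × 0.953 = 6862
60–79: 17200 × 0.974 = 16753
Population now: 0–19=3485, 20–39=9516, 40–59=6862, 60–79=16753
Period 2:
Births: 9516 × 0.484 = 4606
20–39: 3485 × 0.971 = 3384
40–59: 9516 × 0.953 = 9069
60–79: 6862 × 0.974 = 6684
Population now: 0–19=4606, 20–39=3384, 40–59=9069, 60–79=6684

4606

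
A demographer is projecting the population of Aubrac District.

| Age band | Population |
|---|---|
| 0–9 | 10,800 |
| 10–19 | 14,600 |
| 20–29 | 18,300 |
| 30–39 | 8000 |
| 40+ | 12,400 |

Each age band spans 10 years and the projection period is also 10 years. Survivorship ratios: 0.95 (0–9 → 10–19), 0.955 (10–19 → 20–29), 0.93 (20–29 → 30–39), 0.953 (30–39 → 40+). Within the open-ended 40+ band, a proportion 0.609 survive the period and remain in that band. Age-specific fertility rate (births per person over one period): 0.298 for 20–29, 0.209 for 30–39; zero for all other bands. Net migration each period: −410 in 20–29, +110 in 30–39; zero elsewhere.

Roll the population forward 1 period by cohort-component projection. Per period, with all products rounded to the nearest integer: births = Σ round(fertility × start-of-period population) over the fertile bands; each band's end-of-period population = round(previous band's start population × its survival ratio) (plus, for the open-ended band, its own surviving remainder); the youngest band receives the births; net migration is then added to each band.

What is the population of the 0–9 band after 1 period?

Numbering the groups 1..5 from youngest to oldest:
Period 1:
Births: 18300 × 0.298 = 5453, 8000 × 0.209 = 1672 ⇒ total 7125
Group 2: 10800 × 0.95 = 10260
Group 3: 14600 × 0.955 = 13943
Group 4: 18300 × 0.93 = 17019
Group 5: 8000 × 0.953 + 12400 × 0.609 = 7624 + 7552 = 15176
Net migration: Group 3 − 410 → 13533; Group 4 + 110 → 17129
→ [7125, 10260, 13533, 17129, 15176]

7125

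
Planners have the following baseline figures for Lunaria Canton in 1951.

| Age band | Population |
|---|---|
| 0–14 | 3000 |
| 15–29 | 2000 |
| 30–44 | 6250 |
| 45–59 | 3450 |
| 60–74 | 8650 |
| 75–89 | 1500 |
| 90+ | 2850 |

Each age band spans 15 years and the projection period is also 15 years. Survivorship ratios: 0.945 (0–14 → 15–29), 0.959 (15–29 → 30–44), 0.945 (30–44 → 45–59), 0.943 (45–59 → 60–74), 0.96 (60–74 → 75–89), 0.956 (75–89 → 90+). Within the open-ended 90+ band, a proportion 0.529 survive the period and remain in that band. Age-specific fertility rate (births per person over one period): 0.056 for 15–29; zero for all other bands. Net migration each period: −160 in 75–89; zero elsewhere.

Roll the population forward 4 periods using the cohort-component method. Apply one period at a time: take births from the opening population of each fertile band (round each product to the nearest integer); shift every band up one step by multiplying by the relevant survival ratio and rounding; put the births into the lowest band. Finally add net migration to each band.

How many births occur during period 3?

6

Numbering the bands 1..7 from youngest to oldest:
Period 1.
Births: 2000 × 0.056 = 112
Band 2: 3000 × 0.945 = 2835
Band 3: 2000 × 0.959 = 1918
Band 4: 6250 × 0.945 = 5906
Band 5: 3450 × 0.943 = 3253
Band 6: 8650 × 0.96 = 8304
Band 7: 1500 × 0.956 + 2850 × 0.529 = 1434 + 1508 = 2942
Net migration: Band 6 − 160 → 8144
Population now: 0–14=112, 15–29=2835, 30–44=1918, 45–59=5906, 60–74=3253, 75–89=8144, 90+=2942
Period 2.
Births: 2835 × 0.056 = 159
Band 2: 112 × 0.945 = 106
Band 3: 2835 × 0.959 = 2719
Band 4: 1918 × 0.945 = 1813
Band 5: 5906 × 0.943 = 5569
Band 6: 3253 × 0.96 = 3123
Band 7: 8144 × 0.956 + 2942 × 0.529 = 7786 + 1556 = 9342
Net migration: Band 6 − 160 → 2963
Population now: 0–14=159, 15–29=106, 30–44=2719, 45–59=1813, 60–74=5569, 75–89=2963, 90+=9342
Period 3.
Births: 106 × 0.056 = 6
Band 2: 159 × 0.945 = 150
Band 3: 106 × 0.959 = 102
Band 4: 2719 × 0.945 = 2569
Band 5: 1813 × 0.943 = 1710
Band 6: 5569 × 0.96 = 5346
Band 7: 2963 × 0.956 + 9342 × 0.529 = 2833 + 4942 = 7775
Net migration: Band 6 − 160 → 5186
Population now: 0–14=6, 15–29=150, 30–44=102, 45–59=2569, 60–74=1710, 75–89=5186, 90+=7775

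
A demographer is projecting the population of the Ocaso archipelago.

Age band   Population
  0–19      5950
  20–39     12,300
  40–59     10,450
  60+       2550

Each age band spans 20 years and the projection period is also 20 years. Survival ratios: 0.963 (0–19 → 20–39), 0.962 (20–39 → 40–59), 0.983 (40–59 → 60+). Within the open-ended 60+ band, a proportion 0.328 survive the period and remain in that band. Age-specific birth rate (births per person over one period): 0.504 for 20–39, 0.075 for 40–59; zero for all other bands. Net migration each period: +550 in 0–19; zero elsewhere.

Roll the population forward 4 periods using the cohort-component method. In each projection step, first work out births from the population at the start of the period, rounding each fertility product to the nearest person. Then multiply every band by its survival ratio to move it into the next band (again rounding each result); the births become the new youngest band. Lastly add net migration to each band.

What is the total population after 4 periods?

Numbering the bands 1..4 from youngest to oldest:
Period 1.
Births: 12300 × 0.504 = 6199 ; 10450 × 0.075 = 784 ⇒ total 6983
Band 2: 5950 × 0.963 = 5730
Band 3: 12300 × 0.962 = 11833
Band 4: 10450 × 0.983 + 2550 × 0.328 = 10272 + 836 = 11108
Net migration: Band 1 + 550 → 7533
End of period: [7533, 5730, 11833, 11108]
Period 2.
Births: 5730 × 0.504 = 2888 ; 11833 × 0.075 = 887 ⇒ total 3775
Band 2: 7533 × 0.963 = 7254
Band 3: 5730 × 0.962 = 5512
Band 4: 11833 × 0.983 + 11108 × 0.328 = 11632 + 3643 = 15275
Net migration: Band 1 + 550 → 4325
End of period: [4325, 7254, 5512, 15275]
Period 3.
Births: 7254 × 0.504 = 3656 ; 5512 × 0.075 = 413 ⇒ total 4069
Band 2: 4325 × 0.963 = 4165
Band 3: 7254 × 0.962 = 6978
Band 4: 5512 × 0.983 + 15275 × 0.328 = 5418 + 5010 = 10428
Net migration: Band 1 + 550 → 4619
End of period: [4619, 4165, 6978, 10428]
Period 4.
Births: 4165 × 0.504 = 2099 ; 6978 × 0.075 = 523 ⇒ total 2622
Band 2: 4619 × 0.963 = 4448
Band 3: 4165 × 0.962 = 4007
Band 4: 6978 × 0.983 + 10428 × 0.328 = 6859 + 3420 = 10279
Net migration: Band 1 + 550 → 3172
End of period: [3172, 4448, 4007, 10279]
Total after period 4: 3172 + 4448 + 4007 + 10279 = 21906

21906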